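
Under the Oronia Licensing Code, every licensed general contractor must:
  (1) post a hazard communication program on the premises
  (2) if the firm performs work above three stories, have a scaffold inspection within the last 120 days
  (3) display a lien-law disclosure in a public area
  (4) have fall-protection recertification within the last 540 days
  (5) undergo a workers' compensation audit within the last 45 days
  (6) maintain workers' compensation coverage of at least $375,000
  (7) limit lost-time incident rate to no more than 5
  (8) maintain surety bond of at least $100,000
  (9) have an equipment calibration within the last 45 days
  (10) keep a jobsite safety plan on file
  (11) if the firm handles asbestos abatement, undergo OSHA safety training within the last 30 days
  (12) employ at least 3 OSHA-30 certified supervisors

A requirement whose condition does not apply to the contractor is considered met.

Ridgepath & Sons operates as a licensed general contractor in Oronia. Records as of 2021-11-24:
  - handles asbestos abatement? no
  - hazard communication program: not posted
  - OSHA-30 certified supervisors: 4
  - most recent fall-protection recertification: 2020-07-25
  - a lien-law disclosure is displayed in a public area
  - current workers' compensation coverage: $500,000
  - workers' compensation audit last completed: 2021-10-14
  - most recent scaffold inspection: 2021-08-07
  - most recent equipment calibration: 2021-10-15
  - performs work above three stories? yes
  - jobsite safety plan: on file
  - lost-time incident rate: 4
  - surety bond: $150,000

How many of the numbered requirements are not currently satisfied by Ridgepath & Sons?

1

1. hazard communication program absent → not met
2. condition 'performs work above three stories' holds; scaffold inspection 109 days ago vs limit 120 → met
3. lien-law disclosure present → met
4. fall-protection recertification 487 days ago vs limit 540 → met
5. workers' compensation audit 41 days ago vs limit 45 → met
6. workers' compensation coverage $500,000 ≥ $375,000 → met
7. lost-time incident rate 4 ≤ 5 → met
8. surety bond $150,000 ≥ $100,000 → met
9. equipment calibration 40 days ago vs limit 45 → met
10. jobsite safety plan present → met
11. condition 'handles asbestos abatement' does not hold → requirement n/a → met
12. OSHA-30 certified supervisors 4 ≥ 3 → met
Not met: 1 of 12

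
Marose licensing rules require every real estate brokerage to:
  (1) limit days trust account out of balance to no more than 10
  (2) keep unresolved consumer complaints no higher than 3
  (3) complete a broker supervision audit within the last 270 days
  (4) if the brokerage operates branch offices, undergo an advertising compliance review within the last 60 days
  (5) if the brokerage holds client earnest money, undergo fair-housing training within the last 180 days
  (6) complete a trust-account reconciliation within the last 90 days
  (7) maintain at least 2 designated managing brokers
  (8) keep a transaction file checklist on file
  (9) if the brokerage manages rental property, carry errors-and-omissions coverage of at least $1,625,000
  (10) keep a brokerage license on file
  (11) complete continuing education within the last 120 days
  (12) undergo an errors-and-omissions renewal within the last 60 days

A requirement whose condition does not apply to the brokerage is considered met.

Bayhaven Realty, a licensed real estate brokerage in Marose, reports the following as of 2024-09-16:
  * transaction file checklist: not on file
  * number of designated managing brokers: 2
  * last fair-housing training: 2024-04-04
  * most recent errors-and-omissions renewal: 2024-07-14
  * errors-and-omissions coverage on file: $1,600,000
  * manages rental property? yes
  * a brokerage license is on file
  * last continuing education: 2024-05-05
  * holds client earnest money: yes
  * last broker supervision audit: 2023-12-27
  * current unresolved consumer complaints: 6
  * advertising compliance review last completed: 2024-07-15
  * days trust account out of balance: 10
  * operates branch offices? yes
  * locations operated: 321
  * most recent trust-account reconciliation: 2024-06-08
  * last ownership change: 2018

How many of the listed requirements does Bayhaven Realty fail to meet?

7

1. days trust account out of balance 10 ≤ 10 → met
2. unresolved consumer complaints 6 > 3 → not met
3. broker supervision audit 264 days ago vs limit 270 → met
4. condition 'operates branch offices' holds; advertising compliance review 63 days ago vs limit 60 → not met
5. condition 'holds client earnest money' holds; fair-housing training 165 days ago vs limit 180 → met
6. trust-account reconciliation 100 days ago vs limit 90 → not met
7. designated managing brokers 2 ≥ 2 → met
8. transaction file checklist absent → not met
9. condition 'manages rental property' holds; errors-and-omissions coverage $1,600,000 < $1,625,000 → not met
10. brokerage license present → met
11. continuing education 134 days ago vs limit 120 → not met
12. errors-and-omissions renewal 64 days ago vs limit 60 → not met
Not met: 7 of 12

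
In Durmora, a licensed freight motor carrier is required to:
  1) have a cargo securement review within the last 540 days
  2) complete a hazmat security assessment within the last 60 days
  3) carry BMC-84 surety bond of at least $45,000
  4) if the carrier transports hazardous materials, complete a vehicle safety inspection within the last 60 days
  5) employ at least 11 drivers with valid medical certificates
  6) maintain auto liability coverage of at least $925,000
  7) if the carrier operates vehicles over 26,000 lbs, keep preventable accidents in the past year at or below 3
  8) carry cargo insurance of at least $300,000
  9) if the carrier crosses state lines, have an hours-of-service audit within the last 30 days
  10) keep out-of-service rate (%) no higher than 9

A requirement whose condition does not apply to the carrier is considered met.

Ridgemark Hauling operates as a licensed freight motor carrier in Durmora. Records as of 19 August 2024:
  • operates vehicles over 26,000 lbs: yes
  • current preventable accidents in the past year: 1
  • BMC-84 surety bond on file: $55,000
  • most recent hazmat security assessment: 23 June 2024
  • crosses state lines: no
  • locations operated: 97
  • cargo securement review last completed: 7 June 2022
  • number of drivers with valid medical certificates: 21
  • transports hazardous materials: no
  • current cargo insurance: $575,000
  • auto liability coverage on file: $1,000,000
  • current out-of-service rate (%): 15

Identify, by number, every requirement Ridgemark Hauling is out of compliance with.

1, 10

1. cargo securement review 804 days ago vs limit 540 → not met
2. hazmat security assessment 57 days ago vs limit 60 → met
3. BMC-84 surety bond $55,000 ≥ $45,000 → met
4. condition 'transports hazardous materials' does not hold → requirement n/a → met
5. drivers with valid medical certificates 21 ≥ 11 → met
6. auto liability coverage $1,000,000 ≥ $925,000 → met
7. condition 'operates vehicles over 26,000 lbs' holds; preventable accidents in the past year 1 ≤ 3 → met
8. cargo insurance $575,000 ≥ $300,000 → met
9. condition 'crosses state lines' does not hold → requirement n/a → met
10. out-of-service rate (%) 15 > 9 → not met
Not met: 1, 10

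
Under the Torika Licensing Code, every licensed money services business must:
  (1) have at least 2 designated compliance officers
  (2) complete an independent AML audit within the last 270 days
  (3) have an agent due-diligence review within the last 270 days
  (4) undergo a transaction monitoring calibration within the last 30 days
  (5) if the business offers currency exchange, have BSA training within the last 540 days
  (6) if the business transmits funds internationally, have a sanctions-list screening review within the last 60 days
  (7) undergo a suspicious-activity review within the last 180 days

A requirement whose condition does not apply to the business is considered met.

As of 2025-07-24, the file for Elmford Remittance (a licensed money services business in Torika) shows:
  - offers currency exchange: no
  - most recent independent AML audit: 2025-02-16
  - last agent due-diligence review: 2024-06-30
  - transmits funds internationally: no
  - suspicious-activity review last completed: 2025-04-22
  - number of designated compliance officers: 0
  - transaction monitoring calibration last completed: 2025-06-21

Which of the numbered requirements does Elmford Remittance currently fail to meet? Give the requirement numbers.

1. designated compliance officers 0 < 2 → not met
2. independent AML audit 158 days ago vs limit 270 → met
3. agent due-diligence review 389 days ago vs limit 270 → not met
4. transaction monitoring calibration 33 days ago vs limit 30 → not met
5. condition 'offers currency exchange' does not hold → requirement n/a → met
6. condition 'transmits funds internationally' does not hold → requirement n/a → met
7. suspicious-activity review 93 days ago vs limit 180 → met
Not met: 1, 3, 4

1, 3, 4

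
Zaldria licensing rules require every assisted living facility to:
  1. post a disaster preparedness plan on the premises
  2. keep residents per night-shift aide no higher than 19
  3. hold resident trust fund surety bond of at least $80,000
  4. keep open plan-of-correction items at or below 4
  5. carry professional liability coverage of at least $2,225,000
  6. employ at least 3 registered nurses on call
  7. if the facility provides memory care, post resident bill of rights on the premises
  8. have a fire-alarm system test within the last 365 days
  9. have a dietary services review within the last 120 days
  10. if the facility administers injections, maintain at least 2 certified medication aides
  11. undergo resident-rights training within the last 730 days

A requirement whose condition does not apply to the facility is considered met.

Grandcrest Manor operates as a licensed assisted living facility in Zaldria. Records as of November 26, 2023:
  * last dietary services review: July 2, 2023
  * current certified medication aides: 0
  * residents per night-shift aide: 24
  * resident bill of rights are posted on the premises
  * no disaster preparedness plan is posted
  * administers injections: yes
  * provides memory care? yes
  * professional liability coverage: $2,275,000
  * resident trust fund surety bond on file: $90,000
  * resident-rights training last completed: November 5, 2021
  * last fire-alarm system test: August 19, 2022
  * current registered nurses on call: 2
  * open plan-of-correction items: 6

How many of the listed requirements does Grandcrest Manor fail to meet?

1. disaster preparedness plan absent → not met
2. residents per night-shift aide 24 > 19 → not met
3. resident trust fund surety bond $90,000 ≥ $80,000 → met
4. open plan-of-correction items 6 > 4 → not met
5. professional liability coverage $2,275,000 ≥ $2,225,000 → met
6. registered nurses on call 2 < 3 → not met
7. condition 'provides memory care' holds; resident bill of rights present → met
8. fire-alarm system test 464 days ago vs limit 365 → not met
9. dietary services review 147 days ago vs limit 120 → not met
10. condition 'administers injections' holds; certified medication aides 0 < 2 → not met
11. resident-rights training 751 days ago vs limit 730 → not met
Not met: 8 of 11

8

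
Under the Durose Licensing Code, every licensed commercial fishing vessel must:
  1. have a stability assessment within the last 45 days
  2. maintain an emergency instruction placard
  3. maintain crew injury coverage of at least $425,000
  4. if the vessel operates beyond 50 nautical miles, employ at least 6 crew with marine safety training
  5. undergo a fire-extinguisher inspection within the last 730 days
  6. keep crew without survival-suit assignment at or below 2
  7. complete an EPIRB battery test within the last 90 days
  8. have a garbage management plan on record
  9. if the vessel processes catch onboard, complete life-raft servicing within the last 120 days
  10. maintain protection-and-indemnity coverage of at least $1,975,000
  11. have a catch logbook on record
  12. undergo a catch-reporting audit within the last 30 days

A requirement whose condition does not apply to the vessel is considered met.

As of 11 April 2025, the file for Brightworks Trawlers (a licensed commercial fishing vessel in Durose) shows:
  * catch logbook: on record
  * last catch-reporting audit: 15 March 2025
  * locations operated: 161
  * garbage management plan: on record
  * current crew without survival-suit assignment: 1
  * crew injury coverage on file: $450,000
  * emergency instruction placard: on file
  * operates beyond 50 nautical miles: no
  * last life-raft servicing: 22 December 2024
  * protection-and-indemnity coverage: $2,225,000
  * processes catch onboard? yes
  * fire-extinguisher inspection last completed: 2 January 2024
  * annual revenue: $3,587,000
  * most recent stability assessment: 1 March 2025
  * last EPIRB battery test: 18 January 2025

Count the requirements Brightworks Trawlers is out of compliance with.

1. stability assessment 41 days ago vs limit 45 → met
2. emergency instruction placard present → met
3. crew injury coverage $450,000 ≥ $425,000 → met
4. condition 'operates beyond 50 nautical miles' does not hold → requirement n/a → met
5. fire-extinguisher inspection 465 days ago vs limit 730 → met
6. crew without survival-suit assignment 1 ≤ 2 → met
7. EPIRB battery test 83 days ago vs limit 90 → met
8. garbage management plan present → met
9. condition 'processes catch onboard' holds; life-raft servicing 110 days ago vs limit 120 → met
10. protection-and-indemnity coverage $2,225,000 ≥ $1,975,000 → met
11. catch logbook present → met
12. catch-reporting audit 27 days ago vs limit 30 → met
Not met: 0 of 12

0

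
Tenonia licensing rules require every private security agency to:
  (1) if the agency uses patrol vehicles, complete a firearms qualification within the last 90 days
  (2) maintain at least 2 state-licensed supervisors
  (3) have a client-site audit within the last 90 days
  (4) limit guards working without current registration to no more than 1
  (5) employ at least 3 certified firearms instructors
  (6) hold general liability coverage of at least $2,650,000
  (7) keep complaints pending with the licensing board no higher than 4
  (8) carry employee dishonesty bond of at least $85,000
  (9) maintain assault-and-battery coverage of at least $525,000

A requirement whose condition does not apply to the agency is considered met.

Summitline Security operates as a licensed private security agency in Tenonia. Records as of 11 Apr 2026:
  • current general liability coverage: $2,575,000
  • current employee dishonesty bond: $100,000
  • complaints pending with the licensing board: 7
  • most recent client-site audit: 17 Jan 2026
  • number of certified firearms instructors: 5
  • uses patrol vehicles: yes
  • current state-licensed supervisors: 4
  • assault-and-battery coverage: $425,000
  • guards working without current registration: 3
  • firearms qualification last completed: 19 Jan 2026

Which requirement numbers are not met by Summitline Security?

4, 6, 7, 9

1. condition 'uses patrol vehicles' holds; firearms qualification 82 days ago vs limit 90 → met
2. state-licensed supervisors 4 ≥ 2 → met
3. client-site audit 84 days ago vs limit 90 → met
4. guards working without current registration 3 > 1 → not met
5. certified firearms instructors 5 ≥ 3 → met
6. general liability coverage $2,575,000 < $2,650,000 → not met
7. complaints pending with the licensing board 7 > 4 → not met
8. employee dishonesty bond $100,000 ≥ $85,000 → met
9. assault-and-battery coverage $425,000 < $525,000 → not met
Not met: 4, 6, 7, 9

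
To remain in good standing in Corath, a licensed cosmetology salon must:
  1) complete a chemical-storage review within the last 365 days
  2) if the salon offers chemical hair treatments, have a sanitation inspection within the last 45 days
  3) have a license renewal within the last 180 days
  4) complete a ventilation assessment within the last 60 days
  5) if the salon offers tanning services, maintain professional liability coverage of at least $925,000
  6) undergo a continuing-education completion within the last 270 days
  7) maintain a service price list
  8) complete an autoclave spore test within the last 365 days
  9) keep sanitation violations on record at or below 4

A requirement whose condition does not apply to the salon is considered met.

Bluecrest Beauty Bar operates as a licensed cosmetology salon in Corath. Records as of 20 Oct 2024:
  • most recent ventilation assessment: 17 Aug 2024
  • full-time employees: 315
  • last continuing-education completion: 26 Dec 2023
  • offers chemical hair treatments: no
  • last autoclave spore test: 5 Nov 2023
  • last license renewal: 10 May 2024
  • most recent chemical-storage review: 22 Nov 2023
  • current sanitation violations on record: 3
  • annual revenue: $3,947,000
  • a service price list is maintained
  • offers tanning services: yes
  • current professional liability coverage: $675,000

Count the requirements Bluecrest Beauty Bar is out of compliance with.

1. chemical-storage review 333 days ago vs limit 365 → met
2. condition 'offers chemical hair treatments' does not hold → requirement n/a → met
3. license renewal 163 days ago vs limit 180 → met
4. ventilation assessment 64 days ago vs limit 60 → not met
5. condition 'offers tanning services' holds; professional liability coverage $675,000 < $925,000 → not met
6. continuing-education completion 299 days ago vs limit 270 → not met
7. service price list present → met
8. autoclave spore test 350 days ago vs limit 365 → met
9. sanitation violations on record 3 ≤ 4 → met
Not met: 3 of 9

3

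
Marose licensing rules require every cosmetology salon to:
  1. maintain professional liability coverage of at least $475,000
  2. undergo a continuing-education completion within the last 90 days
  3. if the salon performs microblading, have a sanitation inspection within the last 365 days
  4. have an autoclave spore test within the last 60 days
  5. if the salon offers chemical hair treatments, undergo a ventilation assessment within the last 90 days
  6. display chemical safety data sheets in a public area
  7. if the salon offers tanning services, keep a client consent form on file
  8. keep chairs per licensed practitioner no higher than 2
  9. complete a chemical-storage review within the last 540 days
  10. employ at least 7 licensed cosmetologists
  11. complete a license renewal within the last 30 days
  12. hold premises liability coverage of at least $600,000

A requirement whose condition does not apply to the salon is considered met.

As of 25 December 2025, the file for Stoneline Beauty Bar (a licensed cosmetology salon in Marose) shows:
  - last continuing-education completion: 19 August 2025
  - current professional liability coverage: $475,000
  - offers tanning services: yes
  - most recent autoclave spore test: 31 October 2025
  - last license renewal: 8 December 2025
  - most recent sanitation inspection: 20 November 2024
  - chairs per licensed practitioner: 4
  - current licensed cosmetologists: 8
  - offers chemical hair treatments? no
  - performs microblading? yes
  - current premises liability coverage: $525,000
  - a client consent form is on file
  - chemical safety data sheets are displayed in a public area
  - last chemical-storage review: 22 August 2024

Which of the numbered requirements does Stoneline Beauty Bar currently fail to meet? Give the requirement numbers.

1. professional liability coverage $475,000 ≥ $475,000 → met
2. continuing-education completion 128 days ago vs limit 90 → not met
3. condition 'performs microblading' holds; sanitation inspection 400 days ago vs limit 365 → not met
4. autoclave spore test 55 days ago vs limit 60 → met
5. condition 'offers chemical hair treatments' does not hold → requirement n/a → met
6. chemical safety data sheets present → met
7. condition 'offers tanning services' holds; client consent form present → met
8. chairs per licensed practitioner 4 > 2 → not met
9. chemical-storage review 490 days ago vs limit 540 → met
10. licensed cosmetologists 8 ≥ 7 → met
11. license renewal 17 days ago vs limit 30 → met
12. premises liability coverage $525,000 < $600,000 → not met
Not met: 2, 3, 8, 12

2, 3, 8, 12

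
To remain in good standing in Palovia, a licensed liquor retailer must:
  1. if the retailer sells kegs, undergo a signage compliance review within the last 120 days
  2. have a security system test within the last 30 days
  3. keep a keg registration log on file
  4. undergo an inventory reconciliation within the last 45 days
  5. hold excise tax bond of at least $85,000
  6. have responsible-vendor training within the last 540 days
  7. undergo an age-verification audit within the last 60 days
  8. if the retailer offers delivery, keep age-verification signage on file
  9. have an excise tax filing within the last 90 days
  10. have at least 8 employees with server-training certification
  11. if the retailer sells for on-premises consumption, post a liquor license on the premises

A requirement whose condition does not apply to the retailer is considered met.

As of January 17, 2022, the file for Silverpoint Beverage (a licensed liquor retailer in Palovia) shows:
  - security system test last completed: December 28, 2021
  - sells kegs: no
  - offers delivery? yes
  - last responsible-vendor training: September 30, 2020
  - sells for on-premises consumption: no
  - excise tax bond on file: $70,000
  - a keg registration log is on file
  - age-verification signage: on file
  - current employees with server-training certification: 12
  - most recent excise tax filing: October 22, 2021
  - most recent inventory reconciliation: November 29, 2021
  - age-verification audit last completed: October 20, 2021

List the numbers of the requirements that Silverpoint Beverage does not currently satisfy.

4, 5, 7

1. condition 'sells kegs' does not hold → requirement n/a → met
2. security system test 20 days ago vs limit 30 → met
3. keg registration log present → met
4. inventory reconciliation 49 days ago vs limit 45 → not met
5. excise tax bond $70,000 < $85,000 → not met
6. responsible-vendor training 474 days ago vs limit 540 → met
7. age-verification audit 89 days ago vs limit 60 → not met
8. condition 'offers delivery' holds; age-verification signage present → met
9. excise tax filing 87 days ago vs limit 90 → met
10. employees with server-training certification 12 ≥ 8 → met
11. condition 'sells for on-premises consumption' does not hold → requirement n/a → met
Not met: 4, 5, 7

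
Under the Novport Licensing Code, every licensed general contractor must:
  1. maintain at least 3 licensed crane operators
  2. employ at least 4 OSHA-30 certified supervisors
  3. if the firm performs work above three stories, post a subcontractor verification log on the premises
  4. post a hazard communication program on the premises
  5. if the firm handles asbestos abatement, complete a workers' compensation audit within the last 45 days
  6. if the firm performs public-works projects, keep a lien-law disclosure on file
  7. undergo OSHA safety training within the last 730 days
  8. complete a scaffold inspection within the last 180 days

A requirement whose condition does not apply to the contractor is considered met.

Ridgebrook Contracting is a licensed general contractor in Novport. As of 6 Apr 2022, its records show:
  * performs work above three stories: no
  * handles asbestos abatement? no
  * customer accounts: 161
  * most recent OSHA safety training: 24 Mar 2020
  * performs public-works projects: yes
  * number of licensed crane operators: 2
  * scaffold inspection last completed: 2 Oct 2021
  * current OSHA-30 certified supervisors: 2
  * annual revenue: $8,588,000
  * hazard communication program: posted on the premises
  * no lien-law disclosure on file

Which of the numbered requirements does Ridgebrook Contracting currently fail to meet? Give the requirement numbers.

1. licensed crane operators 2 < 3 → not met
2. OSHA-30 certified supervisors 2 < 4 → not met
3. condition 'performs work above three stories' does not hold → requirement n/a → met
4. hazard communication program present → met
5. condition 'handles asbestos abatement' does not hold → requirement n/a → met
6. condition 'performs public-works projects' holds; lien-law disclosure absent → not met
7. OSHA safety training 743 days ago vs limit 730 → not met
8. scaffold inspection 186 days ago vs limit 180 → not met
Not met: 1, 2, 6, 7, 8

1, 2, 6, 7, 8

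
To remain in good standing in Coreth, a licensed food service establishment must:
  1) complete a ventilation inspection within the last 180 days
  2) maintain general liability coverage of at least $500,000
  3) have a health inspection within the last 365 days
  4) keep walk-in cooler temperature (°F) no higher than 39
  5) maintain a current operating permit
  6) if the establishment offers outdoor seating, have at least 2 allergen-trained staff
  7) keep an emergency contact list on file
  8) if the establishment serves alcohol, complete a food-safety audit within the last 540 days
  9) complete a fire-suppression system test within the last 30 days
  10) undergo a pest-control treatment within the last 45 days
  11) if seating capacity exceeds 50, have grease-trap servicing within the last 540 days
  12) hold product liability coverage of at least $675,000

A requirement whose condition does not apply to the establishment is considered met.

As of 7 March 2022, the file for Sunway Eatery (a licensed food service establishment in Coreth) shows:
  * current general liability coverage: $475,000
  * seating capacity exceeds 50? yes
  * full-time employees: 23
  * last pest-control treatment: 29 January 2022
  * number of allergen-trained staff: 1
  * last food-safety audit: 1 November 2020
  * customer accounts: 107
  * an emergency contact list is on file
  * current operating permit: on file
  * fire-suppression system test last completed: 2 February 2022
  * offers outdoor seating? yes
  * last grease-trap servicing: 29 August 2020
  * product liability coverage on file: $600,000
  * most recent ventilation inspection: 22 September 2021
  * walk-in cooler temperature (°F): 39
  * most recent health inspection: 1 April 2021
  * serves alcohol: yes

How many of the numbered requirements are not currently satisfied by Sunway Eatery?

5

1. ventilation inspection 166 days ago vs limit 180 → met
2. general liability coverage $475,000 < $500,000 → not met
3. health inspection 340 days ago vs limit 365 → met
4. walk-in cooler temperature (°F) 39 ≤ 39 → met
5. current operating permit present → met
6. condition 'offers outdoor seating' holds; allergen-trained staff 1 < 2 → not met
7. emergency contact list present → met
8. condition 'serves alcohol' holds; food-safety audit 491 days ago vs limit 540 → met
9. fire-suppression system test 33 days ago vs limit 30 → not met
10. pest-control treatment 37 days ago vs limit 45 → met
11. condition 'seating capacity exceeds 50' holds; grease-trap servicing 555 days ago vs limit 540 → not met
12. product liability coverage $600,000 < $675,000 → not met
Not met: 5 of 12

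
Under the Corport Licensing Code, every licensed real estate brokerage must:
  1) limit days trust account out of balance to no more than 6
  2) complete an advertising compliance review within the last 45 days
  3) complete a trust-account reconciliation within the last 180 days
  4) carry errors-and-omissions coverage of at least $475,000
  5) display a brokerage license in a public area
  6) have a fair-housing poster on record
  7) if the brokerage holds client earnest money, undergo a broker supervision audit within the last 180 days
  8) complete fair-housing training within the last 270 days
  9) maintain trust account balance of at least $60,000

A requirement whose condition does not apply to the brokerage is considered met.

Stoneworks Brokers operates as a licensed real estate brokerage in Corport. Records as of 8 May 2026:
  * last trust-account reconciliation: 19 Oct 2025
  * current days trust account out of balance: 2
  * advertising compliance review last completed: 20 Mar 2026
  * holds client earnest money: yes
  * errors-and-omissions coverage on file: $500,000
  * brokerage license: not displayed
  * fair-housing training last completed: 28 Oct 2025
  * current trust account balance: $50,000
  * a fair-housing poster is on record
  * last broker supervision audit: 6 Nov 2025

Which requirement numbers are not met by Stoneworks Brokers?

1. days trust account out of balance 2 ≤ 6 → met
2. advertising compliance review 49 days ago vs limit 45 → not met
3. trust-account reconciliation 201 days ago vs limit 180 → not met
4. errors-and-omissions coverage $500,000 ≥ $475,000 → met
5. brokerage license absent → not met
6. fair-housing poster present → met
7. condition 'holds client earnest money' holds; broker supervision audit 183 days ago vs limit 180 → not met
8. fair-housing training 192 days ago vs limit 270 → met
9. trust account balance $50,000 < $60,000 → not met
Not met: 2, 3, 5, 7, 9

2, 3, 5, 7, 9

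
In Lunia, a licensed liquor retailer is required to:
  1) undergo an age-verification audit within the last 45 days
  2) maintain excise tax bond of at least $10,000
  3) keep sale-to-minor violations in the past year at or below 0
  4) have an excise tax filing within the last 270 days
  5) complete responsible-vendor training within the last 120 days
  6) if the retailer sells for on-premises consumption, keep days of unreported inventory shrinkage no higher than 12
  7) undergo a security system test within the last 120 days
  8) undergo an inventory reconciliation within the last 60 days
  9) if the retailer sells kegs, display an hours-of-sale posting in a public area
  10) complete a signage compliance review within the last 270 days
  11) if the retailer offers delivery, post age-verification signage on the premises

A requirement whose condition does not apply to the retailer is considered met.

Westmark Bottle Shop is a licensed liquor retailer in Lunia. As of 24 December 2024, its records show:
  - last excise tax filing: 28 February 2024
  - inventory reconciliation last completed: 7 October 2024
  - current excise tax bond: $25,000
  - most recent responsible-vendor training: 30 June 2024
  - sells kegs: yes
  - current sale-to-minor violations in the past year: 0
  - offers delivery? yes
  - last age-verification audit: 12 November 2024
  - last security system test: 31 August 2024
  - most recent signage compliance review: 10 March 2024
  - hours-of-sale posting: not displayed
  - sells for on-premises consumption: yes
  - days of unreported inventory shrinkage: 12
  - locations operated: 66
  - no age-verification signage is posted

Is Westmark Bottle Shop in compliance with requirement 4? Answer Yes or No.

No

4. excise tax filing 300 days ago vs limit 270 → not met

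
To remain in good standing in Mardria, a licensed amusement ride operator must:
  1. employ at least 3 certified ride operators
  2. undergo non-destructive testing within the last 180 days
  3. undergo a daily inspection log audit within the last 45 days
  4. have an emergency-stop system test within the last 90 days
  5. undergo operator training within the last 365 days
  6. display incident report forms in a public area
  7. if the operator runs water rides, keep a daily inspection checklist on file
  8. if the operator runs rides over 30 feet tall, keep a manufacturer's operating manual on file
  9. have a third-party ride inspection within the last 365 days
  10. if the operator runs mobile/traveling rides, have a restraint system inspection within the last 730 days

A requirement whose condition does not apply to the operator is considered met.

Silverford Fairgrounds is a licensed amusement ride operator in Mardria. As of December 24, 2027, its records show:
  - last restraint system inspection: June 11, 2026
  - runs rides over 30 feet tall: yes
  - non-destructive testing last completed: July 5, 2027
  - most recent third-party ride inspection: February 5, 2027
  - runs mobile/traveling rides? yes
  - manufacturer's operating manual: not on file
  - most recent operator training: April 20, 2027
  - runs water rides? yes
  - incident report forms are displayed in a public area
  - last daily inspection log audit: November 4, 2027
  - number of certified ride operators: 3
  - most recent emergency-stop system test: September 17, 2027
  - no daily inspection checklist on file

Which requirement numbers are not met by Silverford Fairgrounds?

3, 4, 7, 8

1. certified ride operators 3 ≥ 3 → met
2. non-destructive testing 172 days ago vs limit 180 → met
3. daily inspection log audit 50 days ago vs limit 45 → not met
4. emergency-stop system test 98 days ago vs limit 90 → not met
5. operator training 248 days ago vs limit 365 → met
6. incident report forms present → met
7. condition 'runs water rides' holds; daily inspection checklist absent → not met
8. condition 'runs rides over 30 feet tall' holds; manufacturer's operating manual absent → not met
9. third-party ride inspection 322 days ago vs limit 365 → met
10. condition 'runs mobile/traveling rides' holds; restraint system inspection 561 days ago vs limit 730 → met
Not met: 3, 4, 7, 8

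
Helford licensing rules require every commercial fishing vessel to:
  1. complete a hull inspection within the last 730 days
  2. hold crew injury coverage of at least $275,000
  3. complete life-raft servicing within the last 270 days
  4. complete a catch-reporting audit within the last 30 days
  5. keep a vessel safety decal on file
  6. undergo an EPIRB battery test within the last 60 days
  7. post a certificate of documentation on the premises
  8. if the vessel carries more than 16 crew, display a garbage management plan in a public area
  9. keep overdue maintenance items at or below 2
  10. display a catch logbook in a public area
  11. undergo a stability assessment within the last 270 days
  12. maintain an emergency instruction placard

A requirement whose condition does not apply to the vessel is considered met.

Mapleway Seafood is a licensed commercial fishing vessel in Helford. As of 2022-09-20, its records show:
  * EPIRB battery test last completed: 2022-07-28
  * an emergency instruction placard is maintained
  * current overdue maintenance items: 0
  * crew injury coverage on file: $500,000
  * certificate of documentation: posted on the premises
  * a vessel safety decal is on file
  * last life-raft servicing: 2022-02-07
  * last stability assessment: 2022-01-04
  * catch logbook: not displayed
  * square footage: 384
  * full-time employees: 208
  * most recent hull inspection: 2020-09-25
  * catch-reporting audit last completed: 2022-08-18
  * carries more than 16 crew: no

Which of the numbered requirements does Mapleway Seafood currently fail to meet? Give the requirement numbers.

1. hull inspection 725 days ago vs limit 730 → met
2. crew injury coverage $500,000 ≥ $275,000 → met
3. life-raft servicing 225 days ago vs limit 270 → met
4. catch-reporting audit 33 days ago vs limit 30 → not met
5. vessel safety decal present → met
6. EPIRB battery test 54 days ago vs limit 60 → met
7. certificate of documentation present → met
8. condition 'carries more than 16 crew' does not hold → requirement n/a → met
9. overdue maintenance items 0 ≤ 2 → met
10. catch logbook absent → not met
11. stability assessment 259 days ago vs limit 270 → met
12. emergency instruction placard present → met
Not met: 4, 10

4, 10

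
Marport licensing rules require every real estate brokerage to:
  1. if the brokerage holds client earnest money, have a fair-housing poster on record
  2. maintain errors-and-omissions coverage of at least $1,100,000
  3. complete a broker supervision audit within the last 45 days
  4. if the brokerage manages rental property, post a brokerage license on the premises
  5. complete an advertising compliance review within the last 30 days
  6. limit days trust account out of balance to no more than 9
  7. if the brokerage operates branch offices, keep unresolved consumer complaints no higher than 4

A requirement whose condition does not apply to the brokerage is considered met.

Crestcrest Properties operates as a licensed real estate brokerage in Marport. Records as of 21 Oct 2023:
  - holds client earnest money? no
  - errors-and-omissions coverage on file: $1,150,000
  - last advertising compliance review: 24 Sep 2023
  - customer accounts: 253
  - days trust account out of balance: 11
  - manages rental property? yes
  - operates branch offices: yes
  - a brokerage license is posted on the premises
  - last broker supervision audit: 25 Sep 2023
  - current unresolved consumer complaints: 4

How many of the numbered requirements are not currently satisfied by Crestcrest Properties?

1

1. condition 'holds client earnest money' does not hold → requirement n/a → met
2. errors-and-omissions coverage $1,150,000 ≥ $1,100,000 → met
3. broker supervision audit 26 days ago vs limit 45 → met
4. condition 'manages rental property' holds; brokerage license present → met
5. advertising compliance review 27 days ago vs limit 30 → met
6. days trust account out of balance 11 > 9 → not met
7. condition 'operates branch offices' holds; unresolved consumer complaints 4 ≤ 4 → met
Not met: 1 of 7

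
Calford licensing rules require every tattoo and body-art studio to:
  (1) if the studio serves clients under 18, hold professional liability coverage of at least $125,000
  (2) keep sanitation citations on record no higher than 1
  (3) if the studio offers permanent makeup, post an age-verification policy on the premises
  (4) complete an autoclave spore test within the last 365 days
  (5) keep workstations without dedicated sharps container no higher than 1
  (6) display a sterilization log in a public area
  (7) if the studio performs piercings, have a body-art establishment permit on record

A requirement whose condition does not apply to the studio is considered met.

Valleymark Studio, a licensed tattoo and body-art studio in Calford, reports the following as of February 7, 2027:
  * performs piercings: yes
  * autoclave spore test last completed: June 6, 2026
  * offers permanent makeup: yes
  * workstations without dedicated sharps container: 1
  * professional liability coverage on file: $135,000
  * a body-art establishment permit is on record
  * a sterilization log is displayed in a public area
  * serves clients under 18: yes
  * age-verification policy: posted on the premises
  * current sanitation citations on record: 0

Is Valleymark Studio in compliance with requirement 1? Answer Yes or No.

Yes

1. condition 'serves clients under 18' holds; professional liability coverage $135,000 ≥ $125,000 → met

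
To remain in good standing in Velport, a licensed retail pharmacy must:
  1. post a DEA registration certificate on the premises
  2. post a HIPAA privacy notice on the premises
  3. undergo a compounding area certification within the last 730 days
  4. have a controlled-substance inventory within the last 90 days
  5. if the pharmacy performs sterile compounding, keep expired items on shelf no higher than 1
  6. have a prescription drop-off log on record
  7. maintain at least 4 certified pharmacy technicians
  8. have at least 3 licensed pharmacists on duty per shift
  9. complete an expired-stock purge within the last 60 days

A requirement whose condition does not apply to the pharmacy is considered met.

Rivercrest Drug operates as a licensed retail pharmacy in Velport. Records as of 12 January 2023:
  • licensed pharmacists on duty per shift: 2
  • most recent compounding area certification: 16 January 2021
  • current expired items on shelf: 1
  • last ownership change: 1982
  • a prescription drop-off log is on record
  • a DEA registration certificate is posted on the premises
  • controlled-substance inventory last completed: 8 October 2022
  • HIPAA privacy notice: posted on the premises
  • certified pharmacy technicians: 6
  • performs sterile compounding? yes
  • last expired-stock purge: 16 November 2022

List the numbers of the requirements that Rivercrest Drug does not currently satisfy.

4, 8

1. DEA registration certificate present → met
2. HIPAA privacy notice present → met
3. compounding area certification 726 days ago vs limit 730 → met
4. controlled-substance inventory 96 days ago vs limit 90 → not met
5. condition 'performs sterile compounding' holds; expired items on shelf 1 ≤ 1 → met
6. prescription drop-off log present → met
7. certified pharmacy technicians 6 ≥ 4 → met
8. licensed pharmacists on duty per shift 2 < 3 → not met
9. expired-stock purge 57 days ago vs limit 60 → met
Not met: 4, 8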